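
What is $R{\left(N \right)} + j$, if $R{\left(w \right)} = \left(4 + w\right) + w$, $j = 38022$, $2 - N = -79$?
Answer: $38188$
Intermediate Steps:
$N = 81$ ($N = 2 - -79 = 2 + 79 = 81$)
$R{\left(w \right)} = 4 + 2 w$
$R{\left(N \right)} + j = \left(4 + 2 \cdot 81\right) + 38022 = \left(4 + 162\right) + 38022 = 166 + 38022 = 38188$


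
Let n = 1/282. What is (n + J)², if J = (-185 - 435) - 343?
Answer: 73747549225/79524 ≈ 9.2736e+5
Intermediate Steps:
n = 1/282 ≈ 0.0035461
J = -963 (J = -620 - 343 = -963)
(n + J)² = (1/282 - 963)² = (-271565/282)² = 73747549225/79524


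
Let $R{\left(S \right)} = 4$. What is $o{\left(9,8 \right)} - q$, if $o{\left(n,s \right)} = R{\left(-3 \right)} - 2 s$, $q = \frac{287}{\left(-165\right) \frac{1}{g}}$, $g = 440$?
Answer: $\frac{2260}{3} \approx 753.33$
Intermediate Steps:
$q = - \frac{2296}{3}$ ($q = \frac{287}{\left(-165\right) \frac{1}{440}} = \frac{287}{- \frac{3}{8}} = 287 \left(- \frac{8}{3}\right) = - \frac{2296}{3} \approx -765.33$)
$o{\left(n,s \right)} = 4 - 2 s$
$o{\left(9,8 \right)} - q = \left(4 - 16\right) - - \frac{2296}{3} = \left(4 - 16\right) + \frac{2296}{3} = -12 + \frac{2296}{3} = \frac{2260}{3}$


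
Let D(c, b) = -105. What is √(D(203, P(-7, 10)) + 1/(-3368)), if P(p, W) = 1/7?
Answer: I*√297765722/1684 ≈ 10.247*I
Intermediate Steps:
P(p, W) = ⅐
√(D(203, P(-7, 10)) + 1/(-3368)) = √(-105 + 1/(-3368)) = √(-105 - 1/3368) = √(-353641/3368) = I*√297765722/1684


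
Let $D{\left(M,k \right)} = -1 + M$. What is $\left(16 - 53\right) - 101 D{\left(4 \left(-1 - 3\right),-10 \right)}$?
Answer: $1680$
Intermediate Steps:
$\left(16 - 53\right) - 101 D{\left(4 \left(-1 - 3\right),-10 \right)} = \left(16 - 53\right) - 101 \left(-1 + 4 \left(-1 - 3\right)\right) = \left(16 - 53\right) - 101 \left(-1 + 4 \left(-4\right)\right) = -37 - 101 \left(-1 - 16\right) = -37 - -1717 = -37 + 1717 = 1680$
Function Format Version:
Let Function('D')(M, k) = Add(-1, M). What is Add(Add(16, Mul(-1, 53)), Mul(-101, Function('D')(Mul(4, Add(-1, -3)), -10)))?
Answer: 1680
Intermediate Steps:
Add(Add(16, Mul(-1, 53)), Mul(-101, Function('D')(Mul(4, Add(-1, -3)), -10))) = Add(Add(16, Mul(-1, 53)), Mul(-101, Add(-1, Mul(4, Add(-1, -3))))) = Add(Add(16, -53), Mul(-101, Add(-1, Mul(4, -4)))) = Add(-37, Mul(-101, Add(-1, -16))) = Add(-37, Mul(-101, -17)) = Add(-37, 1717) = 1680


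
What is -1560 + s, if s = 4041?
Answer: 2481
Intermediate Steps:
-1560 + s = -1560 + 4041 = 2481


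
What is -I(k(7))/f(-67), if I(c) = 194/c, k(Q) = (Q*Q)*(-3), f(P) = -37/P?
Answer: 12998/5439 ≈ 2.3898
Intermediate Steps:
k(Q) = -3*Q² (k(Q) = Q²*(-3) = -3*Q²)
-I(k(7))/f(-67) = -194/((-3*7²))/((-37/(-67))) = -194/((-3*49))/((-37*(-1/67))) = -194/(-147)/37/67 = -194*(-1/147)*67/37 = -(-194)*67/(147*37) = -1*(-12998/5439) = 12998/5439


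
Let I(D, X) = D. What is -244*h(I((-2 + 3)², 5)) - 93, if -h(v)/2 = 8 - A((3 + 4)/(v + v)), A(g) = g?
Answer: 2103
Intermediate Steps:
h(v) = -16 + 7/v (h(v) = -2*(8 - (3 + 4)/(v + v)) = -2*(8 - 7/(2*v)) = -16 + 7/v)
-244*h(I((-2 + 3)², 5)) - 93 = -244*(-16 + 7/((-2 + 3)²)) - 93 = -244*(-16 + 7/(1²)) - 93 = -244*(-16 + 7/1) - 93 = -244*(-16 + 7*1) - 93 = -244*(-16 + 7) - 93 = -244*(-9) - 93 = 2196 - 93 = 2103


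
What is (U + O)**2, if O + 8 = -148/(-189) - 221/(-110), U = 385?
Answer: 62344905182641/432224100 ≈ 1.4424e+5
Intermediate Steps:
O = -108271/20790 (O = -8 + (-148/(-189) - 221/(-110)) = -8 + (-148*(-1/189) - 221*(-1/110)) = -8 + (148/189 + 221/110) = -8 + 58049/20790 = -108271/20790 ≈ -5.2078)
(U + O)**2 = (385 - 108271/20790)**2 = (7895879/20790)**2 = 62344905182641/432224100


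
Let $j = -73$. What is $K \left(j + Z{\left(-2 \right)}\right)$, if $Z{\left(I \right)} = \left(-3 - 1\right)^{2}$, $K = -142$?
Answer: $8094$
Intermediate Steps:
$Z{\left(I \right)} = 16$ ($Z{\left(I \right)} = \left(-4\right)^{2} = 16$)
$K \left(j + Z{\left(-2 \right)}\right) = - 142 \left(-73 + 16\right) = \left(-142\right) \left(-57\right) = 8094$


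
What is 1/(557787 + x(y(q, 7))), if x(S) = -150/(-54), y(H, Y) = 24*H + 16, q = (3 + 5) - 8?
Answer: 9/5020108 ≈ 1.7928e-6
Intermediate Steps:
q = 0 (q = 8 - 8 = 0)
y(H, Y) = 16 + 24*H
x(S) = 25/9 (x(S) = -150*(-1/54) = 25/9)
1/(557787 + x(y(q, 7))) = 1/(557787 + 25/9) = 1/(5020108/9) = 9/5020108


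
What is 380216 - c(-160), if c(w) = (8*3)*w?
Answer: 384056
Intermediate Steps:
c(w) = 24*w
380216 - c(-160) = 380216 - 24*(-160) = 380216 - 1*(-3840) = 380216 + 3840 = 384056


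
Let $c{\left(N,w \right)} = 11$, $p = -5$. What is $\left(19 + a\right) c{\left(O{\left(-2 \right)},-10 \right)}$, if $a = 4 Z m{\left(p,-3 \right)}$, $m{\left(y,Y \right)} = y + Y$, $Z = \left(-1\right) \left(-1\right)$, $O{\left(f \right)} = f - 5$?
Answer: $-143$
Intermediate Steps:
$O{\left(f \right)} = -5 + f$ ($O{\left(f \right)} = f - 5 = -5 + f$)
$Z = 1$
$m{\left(y,Y \right)} = Y + y$
$a = -32$ ($a = 4 \cdot 1 \left(-3 - 5\right) = 4 \left(-8\right) = -32$)
$\left(19 + a\right) c{\left(O{\left(-2 \right)},-10 \right)} = \left(19 - 32\right) 11 = \left(-13\right) 11 = -143$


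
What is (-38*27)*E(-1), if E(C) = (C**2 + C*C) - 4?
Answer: 2052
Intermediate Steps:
E(C) = -4 + 2*C**2 (E(C) = (C**2 + C**2) - 4 = 2*C**2 - 4 = -4 + 2*C**2)
(-38*27)*E(-1) = (-38*27)*(-4 + 2*(-1)**2) = -1026*(-4 + 2*1) = -1026*(-4 + 2) = -1026*(-2) = 2052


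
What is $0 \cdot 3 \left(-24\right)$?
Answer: $0$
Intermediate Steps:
$0 \cdot 3 \left(-24\right) = 0 \left(-24\right) = 0$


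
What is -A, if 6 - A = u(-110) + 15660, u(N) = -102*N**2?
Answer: -1218546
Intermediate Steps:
A = 1218546 (A = 6 - (-102*(-110)**2 + 15660) = 6 - (-102*12100 + 15660) = 6 - (-1234200 + 15660) = 6 - 1*(-1218540) = 6 + 1218540 = 1218546)
-A = -1*1218546 = -1218546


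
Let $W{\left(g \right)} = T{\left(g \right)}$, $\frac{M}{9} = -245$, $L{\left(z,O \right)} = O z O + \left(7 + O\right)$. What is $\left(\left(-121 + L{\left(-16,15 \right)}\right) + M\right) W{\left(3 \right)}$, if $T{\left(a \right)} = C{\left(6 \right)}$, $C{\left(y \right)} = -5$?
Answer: $29520$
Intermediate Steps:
$L{\left(z,O \right)} = 7 + O + z O^{2}$ ($L{\left(z,O \right)} = z O^{2} + \left(7 + O\right) = 7 + O + z O^{2}$)
$M = -2205$ ($M = 9 \left(-245\right) = -2205$)
$T{\left(a \right)} = -5$
$W{\left(g \right)} = -5$
$\left(\left(-121 + L{\left(-16,15 \right)}\right) + M\right) W{\left(3 \right)} = \left(\left(-121 + \left(7 + 15 - 16 \cdot 15^{2}\right)\right) - 2205\right) \left(-5\right) = \left(\left(-121 + \left(7 + 15 - 3600\right)\right) - 2205\right) \left(-5\right) = \left(\left(-121 - 3578\right) - 2205\right) \left(-5\right) = \left(-3699 - 2205\right) \left(-5\right) = \left(-5904\right) \left(-5\right) = 29520$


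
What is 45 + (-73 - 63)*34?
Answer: -4579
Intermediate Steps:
45 + (-73 - 63)*34 = 45 - 136*34 = 45 - 4624 = -4579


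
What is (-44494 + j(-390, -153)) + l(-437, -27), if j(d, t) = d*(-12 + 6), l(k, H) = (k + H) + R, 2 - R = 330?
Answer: -42946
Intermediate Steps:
R = -328 (R = 2 - 1*330 = 2 - 330 = -328)
l(k, H) = -328 + H + k (l(k, H) = (k + H) - 328 = (H + k) - 328 = -328 + H + k)
j(d, t) = -6*d (j(d, t) = d*(-6) = -6*d)
(-44494 + j(-390, -153)) + l(-437, -27) = (-44494 - 6*(-390)) + (-328 - 27 - 437) = (-44494 + 2340) - 792 = -42154 - 792 = -42946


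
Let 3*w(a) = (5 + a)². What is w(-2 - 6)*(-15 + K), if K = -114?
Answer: -387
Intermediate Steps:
w(a) = (5 + a)²/3
w(-2 - 6)*(-15 + K) = ((5 + (-2 - 6))²/3)*(-15 - 114) = ((5 - 8)²/3)*(-129) = ((⅓)*(-3)²)*(-129) = ((⅓)*9)*(-129) = 3*(-129) = -387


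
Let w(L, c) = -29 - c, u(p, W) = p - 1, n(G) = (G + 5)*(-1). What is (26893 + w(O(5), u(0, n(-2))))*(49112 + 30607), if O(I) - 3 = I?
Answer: 2141650935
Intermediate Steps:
O(I) = 3 + I
n(G) = -5 - G (n(G) = (5 + G)*(-1) = -5 - G)
u(p, W) = -1 + p
(26893 + w(O(5), u(0, n(-2))))*(49112 + 30607) = (26893 + (-29 - (-1 + 0)))*(49112 + 30607) = (26893 + (-29 - 1*(-1)))*79719 = (26893 + (-29 + 1))*79719 = (26893 - 28)*79719 = 26865*79719 = 2141650935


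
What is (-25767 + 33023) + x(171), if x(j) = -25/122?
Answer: 885207/122 ≈ 7255.8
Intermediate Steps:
x(j) = -25/122 (x(j) = -25*1/122 = -25/122)
(-25767 + 33023) + x(171) = (-25767 + 33023) - 25/122 = 7256 - 25/122 = 885207/122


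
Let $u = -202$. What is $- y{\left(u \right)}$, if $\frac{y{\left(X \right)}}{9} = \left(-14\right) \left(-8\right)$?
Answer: $-1008$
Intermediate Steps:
$y{\left(X \right)} = 1008$ ($y{\left(X \right)} = 9 \left(\left(-14\right) \left(-8\right)\right) = 9 \cdot 112 = 1008$)
$- y{\left(u \right)} = \left(-1\right) 1008 = -1008$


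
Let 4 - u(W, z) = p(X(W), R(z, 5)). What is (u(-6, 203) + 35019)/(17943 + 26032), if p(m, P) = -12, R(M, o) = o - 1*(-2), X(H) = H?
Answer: 7007/8795 ≈ 0.79670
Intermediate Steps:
R(M, o) = 2 + o (R(M, o) = o + 2 = 2 + o)
u(W, z) = 16 (u(W, z) = 4 - 1*(-12) = 4 + 12 = 16)
(u(-6, 203) + 35019)/(17943 + 26032) = (16 + 35019)/(17943 + 26032) = 35035/43975 = 35035*(1/43975) = 7007/8795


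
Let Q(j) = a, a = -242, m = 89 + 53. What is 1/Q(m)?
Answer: -1/242 ≈ -0.0041322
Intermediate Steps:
m = 142
Q(j) = -242
1/Q(m) = 1/(-242) = -1/242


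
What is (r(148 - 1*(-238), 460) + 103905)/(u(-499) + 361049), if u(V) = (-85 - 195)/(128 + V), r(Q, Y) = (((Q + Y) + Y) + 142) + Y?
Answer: 5608089/19135637 ≈ 0.29307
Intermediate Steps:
r(Q, Y) = 142 + Q + 3*Y (r(Q, Y) = ((Q + 2*Y) + 142) + Y = (142 + Q + 2*Y) + Y = 142 + Q + 3*Y)
u(V) = -280/(128 + V)
(r(148 - 1*(-238), 460) + 103905)/(u(-499) + 361049) = ((142 + (148 - 1*(-238)) + 3*460) + 103905)/(-280/(128 - 499) + 361049) = ((142 + (148 + 238) + 1380) + 103905)/(-280/(-371) + 361049) = ((142 + 386 + 1380) + 103905)/(-280*(-1/371) + 361049) = (1908 + 103905)/(40/53 + 361049) = 105813/(19135637/53) = 105813*(53/19135637) = 5608089/19135637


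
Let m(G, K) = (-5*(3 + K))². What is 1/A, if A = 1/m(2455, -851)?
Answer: 17977600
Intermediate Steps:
m(G, K) = (-15 - 5*K)²
A = 1/17977600 (A = 1/(25*(3 - 851)²) = 1/(25*(-848)²) = 1/(25*719104) = 1/17977600 ≈ 5.5625e-8)
1/A = 1/(1/17977600) = 17977600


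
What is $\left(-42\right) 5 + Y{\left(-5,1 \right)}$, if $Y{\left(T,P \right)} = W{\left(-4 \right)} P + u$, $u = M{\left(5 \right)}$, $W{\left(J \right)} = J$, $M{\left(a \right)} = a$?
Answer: $-209$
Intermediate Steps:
$u = 5$
$Y{\left(T,P \right)} = 5 - 4 P$ ($Y{\left(T,P \right)} = - 4 P + 5 = 5 - 4 P$)
$\left(-42\right) 5 + Y{\left(-5,1 \right)} = \left(-42\right) 5 + \left(5 - 4\right) = -210 + \left(5 - 4\right) = -210 + 1 = -209$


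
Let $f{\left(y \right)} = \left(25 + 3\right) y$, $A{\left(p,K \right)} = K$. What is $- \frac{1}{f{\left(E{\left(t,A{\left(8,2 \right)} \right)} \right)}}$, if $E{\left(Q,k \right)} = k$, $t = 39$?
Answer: $- \frac{1}{56} \approx -0.017857$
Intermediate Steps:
$f{\left(y \right)} = 28 y$
$- \frac{1}{f{\left(E{\left(t,A{\left(8,2 \right)} \right)} \right)}} = - \frac{1}{28 \cdot 2} = - \frac{1}{56}$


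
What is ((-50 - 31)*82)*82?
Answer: -544644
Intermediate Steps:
((-50 - 31)*82)*82 = -81*82*82 = -6642*82 = -544644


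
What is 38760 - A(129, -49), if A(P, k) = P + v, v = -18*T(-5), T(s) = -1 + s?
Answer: 38523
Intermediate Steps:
v = 108 (v = -18*(-1 - 5) = -18*(-6) = 108)
A(P, k) = 108 + P (A(P, k) = P + 108 = 108 + P)
38760 - A(129, -49) = 38760 - (108 + 129) = 38760 - 1*237 = 38760 - 237 = 38523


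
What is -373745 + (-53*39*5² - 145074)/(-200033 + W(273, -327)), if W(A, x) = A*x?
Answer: -108125726731/289304 ≈ -3.7374e+5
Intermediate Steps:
-373745 + (-53*39*5² - 145074)/(-200033 + W(273, -327)) = -373745 + (-53*39*5² - 145074)/(-200033 + 273*(-327)) = -373745 + (-2067*25 - 145074)/(-200033 - 89271) = -373745 + (-51675 - 145074)/(-289304) = -373745 - 196749*(-1/289304) = -373745 + 196749/289304 = -108125726731/289304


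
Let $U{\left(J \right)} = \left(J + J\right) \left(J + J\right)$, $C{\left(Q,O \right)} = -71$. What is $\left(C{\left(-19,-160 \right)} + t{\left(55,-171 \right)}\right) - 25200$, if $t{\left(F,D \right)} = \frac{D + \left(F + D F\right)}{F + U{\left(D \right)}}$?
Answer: $- \frac{2957196670}{117019} \approx -25271.0$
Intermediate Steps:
$U{\left(J \right)} = 4 J^{2}$ ($U{\left(J \right)} = 2 J 2 J = 4 J^{2}$)
$t{\left(F,D \right)} = \frac{D + F + D F}{F + 4 D^{2}}$ ($t{\left(F,D \right)} = \frac{D + \left(F + D F\right)}{F + 4 D^{2}} = \frac{D + F + D F}{F + 4 D^{2}}$)
$\left(C{\left(-19,-160 \right)} + t{\left(55,-171 \right)}\right) - 25200 = \left(-71 + \frac{-171 + 55 - 9405}{55 + 4 \left(-171\right)^{2}}\right) - 25200 = \left(-71 + \frac{-171 + 55 - 9405}{55 + 4 \cdot 29241}\right) - 25200 = \left(-71 + \frac{1}{55 + 116964} \left(-9521\right)\right) - 25200 = \left(-71 + \frac{1}{117019} \left(-9521\right)\right) - 25200 = \left(-71 - \frac{9521}{117019}\right) - 25200 = - \frac{8317870}{117019} - 25200 = - \frac{2957196670}{117019}$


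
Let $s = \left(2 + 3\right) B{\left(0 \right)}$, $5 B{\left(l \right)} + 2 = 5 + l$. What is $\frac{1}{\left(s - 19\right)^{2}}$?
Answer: $\frac{1}{256} \approx 0.0039063$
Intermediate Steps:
$B{\left(l \right)} = \frac{3}{5} + \frac{l}{5}$ ($B{\left(l \right)} = - \frac{2}{5} + \frac{5 + l}{5} = - \frac{2}{5} + \left(1 + \frac{l}{5}\right) = \frac{3}{5} + \frac{l}{5}$)
$s = 3$ ($s = \left(2 + 3\right) \left(\frac{3}{5} + \frac{1}{5} \cdot 0\right) = 5 \left(\frac{3}{5} + 0\right) = 5 \cdot \frac{3}{5} = 3$)
$\frac{1}{\left(s - 19\right)^{2}} = \frac{1}{\left(3 - 19\right)^{2}} = \frac{1}{\left(-16\right)^{2}} = \frac{1}{256}$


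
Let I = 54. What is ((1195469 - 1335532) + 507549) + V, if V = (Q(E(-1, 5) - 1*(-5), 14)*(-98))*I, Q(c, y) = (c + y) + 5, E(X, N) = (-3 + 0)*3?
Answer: 288106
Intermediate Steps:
E(X, N) = -9 (E(X, N) = -3*3 = -9)
Q(c, y) = 5 + c + y
V = -79380 (V = ((5 + (-9 - 1*(-5)) + 14)*(-98))*54 = ((5 + (-9 + 5) + 14)*(-98))*54 = ((5 - 4 + 14)*(-98))*54 = (15*(-98))*54 = -1470*54 = -79380)
((1195469 - 1335532) + 507549) + V = ((1195469 - 1335532) + 507549) - 79380 = (-140063 + 507549) - 79380 = 367486 - 79380 = 288106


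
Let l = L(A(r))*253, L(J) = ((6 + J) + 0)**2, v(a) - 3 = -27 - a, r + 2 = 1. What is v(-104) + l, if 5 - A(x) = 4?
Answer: 12477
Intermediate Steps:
r = -1 (r = -2 + 1 = -1)
A(x) = 1 (A(x) = 5 - 1*4 = 5 - 4 = 1)
v(a) = -24 - a (v(a) = 3 + (-27 - a) = -24 - a)
L(J) = (6 + J)**2
l = 12397 (l = (6 + 1)**2*253 = 7**2*253 = 49*253 = 12397)
v(-104) + l = (-24 - 1*(-104)) + 12397 = (-24 + 104) + 12397 = 80 + 12397 = 12477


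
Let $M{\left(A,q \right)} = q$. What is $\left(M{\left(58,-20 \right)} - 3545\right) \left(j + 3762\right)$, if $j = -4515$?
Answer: $2684445$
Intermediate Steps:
$\left(M{\left(58,-20 \right)} - 3545\right) \left(j + 3762\right) = \left(-20 - 3545\right) \left(-4515 + 3762\right) = \left(-3565\right) \left(-753\right) = 2684445$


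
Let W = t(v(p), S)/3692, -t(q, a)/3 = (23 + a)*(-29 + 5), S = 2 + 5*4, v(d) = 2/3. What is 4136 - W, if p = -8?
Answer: 3816718/923 ≈ 4135.1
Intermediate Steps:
v(d) = ⅔ (v(d) = 2*(⅓) = ⅔)
S = 22 (S = 2 + 20 = 22)
t(q, a) = 1656 + 72*a (t(q, a) = -3*(23 + a)*(-29 + 5) = -3*(23 + a)*(-24) = -3*(-552 - 24*a) = 1656 + 72*a)
W = 810/923 (W = (1656 + 72*22)/3692 = (1656 + 1584)*(1/3692) = 3240*(1/3692) = 810/923 ≈ 0.87757)
4136 - W = 4136 - 1*810/923 = 4136 - 810/923 = 3816718/923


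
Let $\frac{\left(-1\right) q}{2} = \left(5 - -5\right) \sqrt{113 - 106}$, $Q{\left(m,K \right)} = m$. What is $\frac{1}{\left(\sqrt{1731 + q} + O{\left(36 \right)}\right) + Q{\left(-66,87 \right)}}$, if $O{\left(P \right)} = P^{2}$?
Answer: $\frac{1}{1230 + \sqrt{1731 - 20 \sqrt{7}}} \approx 0.0007868$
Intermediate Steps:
$q = - 20 \sqrt{7}$ ($q = - 2 \left(5 - -5\right) \sqrt{113 - 106} = - 2 \left(5 + 5\right) \sqrt{7} = - 2 \cdot 10 \sqrt{7} = - 20 \sqrt{7} \approx -52.915$)
$\frac{1}{\left(\sqrt{1731 + q} + O{\left(36 \right)}\right) + Q{\left(-66,87 \right)}} = \frac{1}{\left(\sqrt{1731 - 20 \sqrt{7}} + 36^{2}\right) - 66} = \frac{1}{\left(\sqrt{1731 - 20 \sqrt{7}} + 1296\right) - 66} = \frac{1}{\left(1296 + \sqrt{1731 - 20 \sqrt{7}}\right) - 66} = \frac{1}{1230 + \sqrt{1731 - 20 \sqrt{7}}}$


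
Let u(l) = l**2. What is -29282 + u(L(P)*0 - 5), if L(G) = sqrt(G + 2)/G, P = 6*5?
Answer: -29257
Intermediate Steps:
P = 30
L(G) = sqrt(2 + G)/G
-29282 + u(L(P)*0 - 5) = -29282 + ((sqrt(2 + 30)/30)*0 - 5)**2 = -29282 + ((sqrt(32)/30)*0 - 5)**2 = -29282 + (((4*sqrt(2))/30)*0 - 5)**2 = -29282 + ((2*sqrt(2)/15)*0 - 5)**2 = -29282 + (0 - 5)**2 = -29282 + (-5)**2 = -29282 + 25 = -29257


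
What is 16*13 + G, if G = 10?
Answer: 218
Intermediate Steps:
16*13 + G = 16*13 + 10 = 208 + 10 = 218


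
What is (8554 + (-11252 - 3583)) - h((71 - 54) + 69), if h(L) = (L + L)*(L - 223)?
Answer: 17283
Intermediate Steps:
h(L) = 2*L*(-223 + L) (h(L) = (2*L)*(-223 + L) = 2*L*(-223 + L))
(8554 + (-11252 - 3583)) - h((71 - 54) + 69) = (8554 + (-11252 - 3583)) - 2*((71 - 54) + 69)*(-223 + ((71 - 54) + 69)) = (8554 - 14835) - 2*(17 + 69)*(-223 + (17 + 69)) = -6281 - 2*86*(-223 + 86) = -6281 - 2*86*(-137) = -6281 - 1*(-23564) = -6281 + 23564 = 17283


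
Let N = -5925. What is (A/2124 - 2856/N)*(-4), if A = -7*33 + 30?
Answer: -541691/349575 ≈ -1.5496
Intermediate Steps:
A = -201 (A = -231 + 30 = -201)
(A/2124 - 2856/N)*(-4) = (-201/2124 - 2856/(-5925))*(-4) = (-201*1/2124 - 2856*(-1/5925))*(-4) = (-67/708 + 952/1975)*(-4) = (541691/1398300)*(-4) = -541691/349575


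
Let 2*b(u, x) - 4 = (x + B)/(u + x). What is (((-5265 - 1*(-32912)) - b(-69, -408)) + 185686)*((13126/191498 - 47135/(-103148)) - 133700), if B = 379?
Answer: -2511558295834807125635/88056142344 ≈ -2.8522e+10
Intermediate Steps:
b(u, x) = 2 + (379 + x)/(2*(u + x)) (b(u, x) = 2 + ((x + 379)/(u + x))/2 = 2 + ((379 + x)/(u + x))/2 = 2 + (379 + x)/(2*(u + x)))
(((-5265 - 1*(-32912)) - b(-69, -408)) + 185686)*((13126/191498 - 47135/(-103148)) - 133700) = (((-5265 - 1*(-32912)) - (379 + 4*(-69) + 5*(-408))/(2*(-69 - 408))) + 185686)*((13126/191498 - 47135/(-103148)) - 133700) = (((-5265 + 32912) - (379 - 276 - 2040)/(2*(-477))) + 185686)*((13126*(1/191498) - 47135*(-1/103148)) - 133700) = ((27647 - (-1)*(-1937)/(2*477)) + 185686)*((6563/95749 + 47135/103148) - 133700) = ((27647 - 1*1937/954) + 185686)*(5190089439/9876317852 - 133700) = ((27647 - 1937/954) + 185686)*(-1320458506722961/9876317852) = (26373301/954 + 185686)*(-1320458506722961/9876317852) = (203517745/954)*(-1320458506722961/9876317852) = -2511558295834807125635/88056142344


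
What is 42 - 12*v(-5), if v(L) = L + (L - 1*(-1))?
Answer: 150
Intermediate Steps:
v(L) = 1 + 2*L (v(L) = L + (L + 1) = L + (1 + L) = 1 + 2*L)
42 - 12*v(-5) = 42 - 12*(1 + 2*(-5)) = 42 - 12*(1 - 10) = 42 - 12*(-9) = 42 + 108 = 150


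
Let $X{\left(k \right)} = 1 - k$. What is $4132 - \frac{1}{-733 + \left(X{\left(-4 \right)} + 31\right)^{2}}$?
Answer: $\frac{2326315}{563} \approx 4132.0$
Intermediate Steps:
$4132 - \frac{1}{-733 + \left(X{\left(-4 \right)} + 31\right)^{2}} = 4132 - \frac{1}{-733 + \left(\left(1 - -4\right) + 31\right)^{2}} = 4132 - \frac{1}{-733 + \left(\left(1 + 4\right) + 31\right)^{2}} = 4132 - \frac{1}{-733 + \left(5 + 31\right)^{2}} = 4132 - \frac{1}{-733 + 36^{2}} = 4132 - \frac{1}{-733 + 1296} = 4132 - \frac{1}{563} = \frac{2326315}{563}$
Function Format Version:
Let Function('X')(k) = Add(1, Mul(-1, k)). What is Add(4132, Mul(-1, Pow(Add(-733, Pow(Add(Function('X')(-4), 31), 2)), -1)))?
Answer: Rational(2326315, 563) ≈ 4132.0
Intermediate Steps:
Add(4132, Mul(-1, Pow(Add(-733, Pow(Add(Function('X')(-4), 31), 2)), -1))) = Add(4132, Mul(-1, Pow(Add(-733, Pow(Add(Add(1, Mul(-1, -4)), 31), 2)), -1))) = Add(4132, Mul(-1, Pow(Add(-733, Pow(Add(Add(1, 4), 31), 2)), -1))) = Add(4132, Mul(-1, Pow(Add(-733, Pow(Add(5, 31), 2)), -1))) = Add(4132, Mul(-1, Pow(Add(-733, Pow(36, 2)), -1))) = Add(4132, Mul(-1, Pow(Add(-733, 1296), -1))) = Add(4132, Mul(-1, Pow(563, -1))) = Add(4132, Mul(-1, Rational(1, 563))) = Add(4132, Rational(-1, 563)) = Rational(2326315, 563)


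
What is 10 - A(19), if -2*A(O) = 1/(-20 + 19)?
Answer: 19/2 ≈ 9.5000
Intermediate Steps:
A(O) = ½ (A(O) = -1/(2*(-20 + 19)) = -½/(-1) = -½*(-1) = ½)
10 - A(19) = 10 - 1*½ = 10 - ½ = 19/2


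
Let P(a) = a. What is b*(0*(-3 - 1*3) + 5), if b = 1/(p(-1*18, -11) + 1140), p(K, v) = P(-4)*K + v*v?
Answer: 5/1333 ≈ 0.0037509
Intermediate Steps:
p(K, v) = v**2 - 4*K (p(K, v) = -4*K + v*v = -4*K + v**2 = v**2 - 4*K)
b = 1/1333 (b = 1/(((-11)**2 - (-4)*18) + 1140) = 1/((121 - 4*(-18)) + 1140) = 1/((121 + 72) + 1140) = 1/(193 + 1140) = 1/1333 ≈ 0.00075019)
b*(0*(-3 - 1*3) + 5) = (0*(-3 - 1*3) + 5)/1333 = (0*(-3 - 3) + 5)/1333 = (0*(-6) + 5)/1333 = (0 + 5)/1333 = (1/1333)*5 = 5/1333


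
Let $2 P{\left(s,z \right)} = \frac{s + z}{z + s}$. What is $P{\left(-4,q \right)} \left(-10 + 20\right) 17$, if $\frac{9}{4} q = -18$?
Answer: $85$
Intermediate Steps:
$q = -8$ ($q = \frac{4}{9} \left(-18\right) = -8$)
$P{\left(s,z \right)} = \frac{1}{2}$ ($P{\left(s,z \right)} = \frac{\left(s + z\right) \frac{1}{z + s}}{2} = \frac{\left(s + z\right) \frac{1}{s + z}}{2} = \frac{1}{2} \cdot 1 = \frac{1}{2}$)
$P{\left(-4,q \right)} \left(-10 + 20\right) 17 = \frac{\left(-10 + 20\right) 17}{2} = \frac{10 \cdot 17}{2} = \frac{1}{2} \cdot 170 = 85$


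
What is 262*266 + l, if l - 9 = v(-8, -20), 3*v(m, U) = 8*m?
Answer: 209039/3 ≈ 69680.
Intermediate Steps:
v(m, U) = 8*m/3 (v(m, U) = (8*m)/3 = 8*m/3)
l = -37/3 (l = 9 + (8/3)*(-8) = 9 - 64/3 = -37/3 ≈ -12.333)
262*266 + l = 262*266 - 37/3 = 69692 - 37/3 = 209039/3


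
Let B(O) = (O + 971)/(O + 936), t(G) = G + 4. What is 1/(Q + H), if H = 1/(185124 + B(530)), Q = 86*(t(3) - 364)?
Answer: -271393285/8332316634604 ≈ -3.2571e-5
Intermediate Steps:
t(G) = 4 + G
B(O) = (971 + O)/(936 + O)
Q = -30702 (Q = 86*((4 + 3) - 364) = 86*(7 - 364) = 86*(-357) = -30702)
H = 1466/271393285 (H = 1/(185124 + (971 + 530)/(936 + 530)) = 1/(185124 + 1501/1466) = 1/(271393285/1466) = 1466/271393285 ≈ 5.4018e-6)
1/(Q + H) = 1/(-30702 + 1466/271393285) = 1/(-8332316634604/271393285) = -271393285/8332316634604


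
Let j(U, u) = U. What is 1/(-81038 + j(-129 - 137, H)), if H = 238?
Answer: -1/81304 ≈ -1.2300e-5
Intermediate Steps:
1/(-81038 + j(-129 - 137, H)) = 1/(-81038 + (-129 - 137)) = 1/(-81038 - 266) = 1/(-81304) = -1/81304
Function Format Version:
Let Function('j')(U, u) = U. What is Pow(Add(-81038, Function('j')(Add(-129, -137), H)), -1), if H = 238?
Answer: Rational(-1, 81304) ≈ -1.2300e-5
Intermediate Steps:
Pow(Add(-81038, Function('j')(Add(-129, -137), H)), -1) = Pow(Add(-81038, Add(-129, -137)), -1) = Pow(Add(-81038, -266), -1) = Pow(-81304, -1) = Rational(-1, 81304)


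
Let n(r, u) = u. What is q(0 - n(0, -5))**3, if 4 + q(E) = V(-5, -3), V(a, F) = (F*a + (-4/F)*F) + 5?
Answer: 1728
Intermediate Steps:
V(a, F) = 1 + F*a (V(a, F) = (F*a - 4) + 5 = (-4 + F*a) + 5 = 1 + F*a)
q(E) = 12 (q(E) = -4 + (1 - 3*(-5)) = -4 + (1 + 15) = -4 + 16 = 12)
q(0 - n(0, -5))**3 = 12**3 = 1728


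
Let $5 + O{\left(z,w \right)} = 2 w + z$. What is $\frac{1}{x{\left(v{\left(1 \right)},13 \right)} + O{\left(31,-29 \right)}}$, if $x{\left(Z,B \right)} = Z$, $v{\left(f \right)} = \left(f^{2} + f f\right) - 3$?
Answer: $- \frac{1}{33} \approx -0.030303$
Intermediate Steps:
$v{\left(f \right)} = -3 + 2 f^{2}$ ($v{\left(f \right)} = \left(f^{2} + f^{2}\right) - 3 = 2 f^{2} - 3 = -3 + 2 f^{2}$)
$O{\left(z,w \right)} = -5 + z + 2 w$ ($O{\left(z,w \right)} = -5 + \left(2 w + z\right) = -5 + \left(z + 2 w\right) = -5 + z + 2 w$)
$\frac{1}{x{\left(v{\left(1 \right)},13 \right)} + O{\left(31,-29 \right)}} = \frac{1}{\left(-3 + 2 \cdot 1^{2}\right) + \left(-5 + 31 + 2 \left(-29\right)\right)} = \frac{1}{\left(-3 + 2 \cdot 1\right) - 32} = \frac{1}{\left(-3 + 2\right) - 32} = \frac{1}{-1 - 32} = \frac{1}{-33} = - \frac{1}{33}$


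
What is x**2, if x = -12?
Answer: 144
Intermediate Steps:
x**2 = (-12)**2 = 144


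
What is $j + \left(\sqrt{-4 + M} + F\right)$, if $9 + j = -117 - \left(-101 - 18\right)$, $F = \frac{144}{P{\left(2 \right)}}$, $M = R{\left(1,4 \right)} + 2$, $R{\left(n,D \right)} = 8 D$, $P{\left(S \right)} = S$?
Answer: $65 + \sqrt{30} \approx 70.477$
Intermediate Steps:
$M = 34$ ($M = 8 \cdot 4 + 2 = 32 + 2 = 34$)
$F = 72$ ($F = \frac{144}{2} = 144 \cdot \frac{1}{2} = 72$)
$j = -7$ ($j = -9 - \left(16 - 18\right) = -9 - -2 = -9 + \left(-117 + 119\right) = -9 + 2 = -7$)
$j + \left(\sqrt{-4 + M} + F\right) = -7 + \left(\sqrt{-4 + 34} + 72\right) = -7 + \left(\sqrt{30} + 72\right) = -7 + \left(72 + \sqrt{30}\right) = 65 + \sqrt{30}$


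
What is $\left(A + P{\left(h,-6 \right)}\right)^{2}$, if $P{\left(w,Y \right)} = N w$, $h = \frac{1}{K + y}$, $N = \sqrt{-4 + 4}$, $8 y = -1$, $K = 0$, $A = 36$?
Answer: $1296$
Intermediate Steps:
$y = - \frac{1}{8}$ ($y = \frac{1}{8} \left(-1\right) = - \frac{1}{8} \approx -0.125$)
$N = 0$ ($N = \sqrt{0} = 0$)
$h = -8$ ($h = \frac{1}{0 - \frac{1}{8}} = \frac{1}{- \frac{1}{8}} = -8$)
$P{\left(w,Y \right)} = 0$ ($P{\left(w,Y \right)} = 0 w = 0$)
$\left(A + P{\left(h,-6 \right)}\right)^{2} = \left(36 + 0\right)^{2} = 36^{2} = 1296$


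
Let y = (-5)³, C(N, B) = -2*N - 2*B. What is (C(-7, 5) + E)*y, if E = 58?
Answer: -7750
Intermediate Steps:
C(N, B) = -2*B - 2*N
y = -125
(C(-7, 5) + E)*y = ((-2*5 - 2*(-7)) + 58)*(-125) = ((-10 + 14) + 58)*(-125) = (4 + 58)*(-125) = 62*(-125) = -7750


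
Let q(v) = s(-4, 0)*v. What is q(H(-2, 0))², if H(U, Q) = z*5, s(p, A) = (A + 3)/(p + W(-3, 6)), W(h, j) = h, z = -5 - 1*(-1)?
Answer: 3600/49 ≈ 73.469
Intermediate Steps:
z = -4 (z = -5 + 1 = -4)
s(p, A) = (3 + A)/(-3 + p) (s(p, A) = (A + 3)/(p - 3) = (3 + A)/(-3 + p))
H(U, Q) = -20 (H(U, Q) = -4*5 = -20)
q(v) = -3*v/7 (q(v) = ((3 + 0)/(-3 - 4))*v = (3/(-7))*v = (-⅐*3)*v = -3*v/7)
q(H(-2, 0))² = (-3/7*(-20))² = (60/7)² = 3600/49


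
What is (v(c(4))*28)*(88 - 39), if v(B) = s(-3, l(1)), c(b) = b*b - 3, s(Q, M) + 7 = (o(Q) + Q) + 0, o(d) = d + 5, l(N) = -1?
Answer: -10976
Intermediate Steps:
o(d) = 5 + d
s(Q, M) = -2 + 2*Q (s(Q, M) = -7 + (((5 + Q) + Q) + 0) = -7 + ((5 + 2*Q) + 0) = -7 + (5 + 2*Q) = -2 + 2*Q)
c(b) = -3 + b**2 (c(b) = b**2 - 3 = -3 + b**2)
v(B) = -8 (v(B) = -2 + 2*(-3) = -2 - 6 = -8)
(v(c(4))*28)*(88 - 39) = (-8*28)*(88 - 39) = -224*49 = -10976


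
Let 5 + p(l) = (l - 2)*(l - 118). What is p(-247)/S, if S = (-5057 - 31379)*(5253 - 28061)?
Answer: 2840/25969759 ≈ 0.00010936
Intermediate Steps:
p(l) = -5 + (-118 + l)*(-2 + l) (p(l) = -5 + (l - 2)*(l - 118) = -5 + (-2 + l)*(-118 + l) = -5 + (-118 + l)*(-2 + l))
S = 831032288 (S = -36436*(-22808) = 831032288)
p(-247)/S = (231 + (-247)² - 120*(-247))/831032288 = (231 + 61009 + 29640)*(1/831032288) = 90880*(1/831032288) = 2840/25969759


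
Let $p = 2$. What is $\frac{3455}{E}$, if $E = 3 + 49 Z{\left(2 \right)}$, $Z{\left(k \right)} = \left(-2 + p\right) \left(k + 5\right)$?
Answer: $\frac{3455}{3} \approx 1151.7$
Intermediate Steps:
$Z{\left(k \right)} = 0$ ($Z{\left(k \right)} = \left(-2 + 2\right) \left(k + 5\right) = 0 \left(5 + k\right) = 0$)
$E = 3$ ($E = 3 + 49 \cdot 0 = 3 + 0 = 3$)
$\frac{3455}{E} = \frac{3455}{3}$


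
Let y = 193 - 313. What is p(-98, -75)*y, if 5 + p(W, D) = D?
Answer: 9600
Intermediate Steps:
p(W, D) = -5 + D
y = -120
p(-98, -75)*y = (-5 - 75)*(-120) = -80*(-120) = 9600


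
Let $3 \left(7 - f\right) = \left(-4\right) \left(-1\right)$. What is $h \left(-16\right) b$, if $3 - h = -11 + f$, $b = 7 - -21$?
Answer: $- \frac{11200}{3} \approx -3733.3$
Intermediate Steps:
$f = \frac{17}{3}$ ($f = 7 - \frac{\left(-4\right) \left(-1\right)}{3} = 7 - \frac{4}{3} = \frac{17}{3} \approx 5.6667$)
$b = 28$ ($b = 7 + 21 = 28$)
$h = \frac{25}{3}$ ($h = 3 - \left(-11 + \frac{17}{3}\right) = 3 - - \frac{16}{3} = 3 + \frac{16}{3} = \frac{25}{3} \approx 8.3333$)
$h \left(-16\right) b = \frac{25}{3} \left(-16\right) 28 = \left(- \frac{400}{3}\right) 28 = - \frac{11200}{3}$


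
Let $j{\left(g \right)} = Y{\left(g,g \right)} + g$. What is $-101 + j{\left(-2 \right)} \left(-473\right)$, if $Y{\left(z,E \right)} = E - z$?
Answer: $845$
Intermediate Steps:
$j{\left(g \right)} = g$ ($j{\left(g \right)} = \left(g - g\right) + g = 0 + g = g$)
$-101 + j{\left(-2 \right)} \left(-473\right) = -101 - -946 = -101 + 946 = 845$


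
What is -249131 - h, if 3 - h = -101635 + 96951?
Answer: -253818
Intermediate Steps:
h = 4687 (h = 3 - (-101635 + 96951) = 3 - 1*(-4684) = 3 + 4684 = 4687)
-249131 - h = -249131 - 1*4687 = -249131 - 4687 = -253818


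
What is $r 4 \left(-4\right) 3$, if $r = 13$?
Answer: $-624$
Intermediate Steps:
$r 4 \left(-4\right) 3 = 13 \cdot 4 \left(-4\right) 3 = 13 \left(-16\right) 3 = \left(-208\right) 3 = -624$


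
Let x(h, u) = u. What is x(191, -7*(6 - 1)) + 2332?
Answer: 2297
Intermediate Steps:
x(191, -7*(6 - 1)) + 2332 = -7*(6 - 1) + 2332 = -7*5 + 2332 = -35 + 2332 = 2297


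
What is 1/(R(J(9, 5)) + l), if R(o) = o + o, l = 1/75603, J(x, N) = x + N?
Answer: 75603/2116885 ≈ 0.035714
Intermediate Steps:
J(x, N) = N + x
l = 1/75603 ≈ 1.3227e-5
R(o) = 2*o
1/(R(J(9, 5)) + l) = 1/(2*(5 + 9) + 1/75603) = 1/(2*14 + 1/75603) = 1/(28 + 1/75603) = 1/(2116885/75603) = 75603/2116885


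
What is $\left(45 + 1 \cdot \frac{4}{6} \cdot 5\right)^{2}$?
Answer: $\frac{21025}{9} \approx 2336.1$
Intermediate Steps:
$\left(45 + 1 \cdot \frac{4}{6} \cdot 5\right)^{2} = \left(45 + 1 \cdot 4 \cdot \frac{1}{6} \cdot 5\right)^{2} = \left(45 + 1 \cdot \frac{2}{3} \cdot 5\right)^{2} = \left(45 + \frac{2}{3} \cdot 5\right)^{2} = \left(45 + \frac{10}{3}\right)^{2} = \left(\frac{145}{3}\right)^{2} = \frac{21025}{9}$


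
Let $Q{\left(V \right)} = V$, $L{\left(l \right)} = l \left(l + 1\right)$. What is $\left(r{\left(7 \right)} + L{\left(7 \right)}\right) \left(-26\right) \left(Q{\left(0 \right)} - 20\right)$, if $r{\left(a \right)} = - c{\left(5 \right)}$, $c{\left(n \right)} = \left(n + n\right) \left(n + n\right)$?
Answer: $-22880$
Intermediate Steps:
$L{\left(l \right)} = l \left(1 + l\right)$
$c{\left(n \right)} = 4 n^{2}$ ($c{\left(n \right)} = 2 n 2 n = 4 n^{2}$)
$r{\left(a \right)} = -100$ ($r{\left(a \right)} = - 4 \cdot 5^{2} = - 4 \cdot 25 = \left(-1\right) 100 = -100$)
$\left(r{\left(7 \right)} + L{\left(7 \right)}\right) \left(-26\right) \left(Q{\left(0 \right)} - 20\right) = \left(-100 + 7 \left(1 + 7\right)\right) \left(-26\right) \left(0 - 20\right) = \left(-100 + 7 \cdot 8\right) \left(-26\right) \left(0 - 20\right) = \left(-100 + 56\right) \left(-26\right) \left(-20\right) = \left(-44\right) \left(-26\right) \left(-20\right) = 1144 \left(-20\right) = -22880$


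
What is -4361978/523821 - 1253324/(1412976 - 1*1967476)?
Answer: -440549842499/72614686125 ≈ -6.0670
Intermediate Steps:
-4361978/523821 - 1253324/(1412976 - 1*1967476) = -4361978*1/523821 - 1253324/(1412976 - 1967476) = -4361978/523821 - 1253324/(-554500) = -4361978/523821 - 1253324*(-1/554500) = -4361978/523821 + 313331/138625 = -440549842499/72614686125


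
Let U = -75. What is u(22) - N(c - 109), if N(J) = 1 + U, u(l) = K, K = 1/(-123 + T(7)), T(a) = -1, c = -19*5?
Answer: 9175/124 ≈ 73.992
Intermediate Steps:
c = -95
K = -1/124 (K = 1/(-123 - 1) = 1/(-124) = -1/124 ≈ -0.0080645)
u(l) = -1/124
N(J) = -74 (N(J) = 1 - 75 = -74)
u(22) - N(c - 109) = -1/124 - 1*(-74) = -1/124 + 74 = 9175/124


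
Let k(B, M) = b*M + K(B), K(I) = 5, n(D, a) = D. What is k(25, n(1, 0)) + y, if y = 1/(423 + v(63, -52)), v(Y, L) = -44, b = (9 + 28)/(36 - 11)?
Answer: 61423/9475 ≈ 6.4826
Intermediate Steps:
b = 37/25 ≈ 1.4800
k(B, M) = 5 + 37*M/25 (k(B, M) = 37*M/25 + 5 = 5 + 37*M/25)
y = 1/379 (y = 1/(423 - 44) = 1/379 ≈ 0.0026385)
k(25, n(1, 0)) + y = (5 + (37/25)*1) + 1/379 = (5 + 37/25) + 1/379 = 162/25 + 1/379 = 61423/9475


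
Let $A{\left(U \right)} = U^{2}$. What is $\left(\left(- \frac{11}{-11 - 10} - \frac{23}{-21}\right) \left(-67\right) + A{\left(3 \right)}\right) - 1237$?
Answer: $- \frac{28066}{21} \approx -1336.5$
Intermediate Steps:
$\left(\left(- \frac{11}{-11 - 10} - \frac{23}{-21}\right) \left(-67\right) + A{\left(3 \right)}\right) - 1237 = \left(\left(- \frac{11}{-11 - 10} - \frac{23}{-21}\right) \left(-67\right) + 3^{2}\right) - 1237 = \left(\left(- \frac{11}{-11 - 10} - - \frac{23}{21}\right) \left(-67\right) + 9\right) - 1237 = \left(\left(- \frac{11}{-21} + \frac{23}{21}\right) \left(-67\right) + 9\right) - 1237 = \left(\left(\left(-11\right) \left(- \frac{1}{21}\right) + \frac{23}{21}\right) \left(-67\right) + 9\right) - 1237 = \left(\left(\frac{11}{21} + \frac{23}{21}\right) \left(-67\right) + 9\right) - 1237 = \left(\frac{34}{21} \left(-67\right) + 9\right) - 1237 = \left(- \frac{2278}{21} + 9\right) - 1237 = - \frac{2089}{21} - 1237 = - \frac{28066}{21}$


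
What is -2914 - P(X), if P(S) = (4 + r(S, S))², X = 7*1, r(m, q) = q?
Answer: -3035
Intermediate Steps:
X = 7
P(S) = (4 + S)²
-2914 - P(X) = -2914 - (4 + 7)² = -2914 - 1*11² = -2914 - 1*121 = -2914 - 121 = -3035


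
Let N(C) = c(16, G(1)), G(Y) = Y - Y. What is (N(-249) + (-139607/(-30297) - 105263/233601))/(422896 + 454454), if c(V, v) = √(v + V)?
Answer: 9622136614/1034894203698825 ≈ 9.2977e-6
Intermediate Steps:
G(Y) = 0
c(V, v) = √(V + v)
N(C) = 4 (N(C) = √(16 + 0) = √16 = 4)
(N(-249) + (-139607/(-30297) - 105263/233601))/(422896 + 454454) = (4 + (-139607/(-30297) - 105263/233601))/(422896 + 454454) = (4 + (-139607*(-1/30297) - 105263*1/233601))/877350 = (4 + (139607/30297 - 105263/233601))*(1/877350) = (4 + 9807727232/2359136499)*(1/877350) = (19244273228/2359136499)*(1/877350) = 9622136614/1034894203698825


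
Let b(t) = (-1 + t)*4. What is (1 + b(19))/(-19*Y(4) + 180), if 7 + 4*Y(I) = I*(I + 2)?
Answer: 292/397 ≈ 0.73552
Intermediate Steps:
b(t) = -4 + 4*t
Y(I) = -7/4 + I*(2 + I)/4 (Y(I) = -7/4 + (I*(I + 2))/4 = -7/4 + (I*(2 + I))/4 = -7/4 + I*(2 + I)/4)
(1 + b(19))/(-19*Y(4) + 180) = (1 + (-4 + 4*19))/(-19*(-7/4 + (½)*4 + (¼)*4²) + 180) = (1 + (-4 + 76))/(-19*(-7/4 + 2 + (¼)*16) + 180) = (1 + 72)/(-19*(-7/4 + 2 + 4) + 180) = 73/(-19*17/4 + 180) = 73/(-323/4 + 180) = 73/(397/4) = 73*(4/397) = 292/397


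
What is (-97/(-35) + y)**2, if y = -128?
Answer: 19210689/1225 ≈ 15682.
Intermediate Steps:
(-97/(-35) + y)**2 = (-97/(-35) - 128)**2 = (-97*(-1/35) - 128)**2 = (97/35 - 128)**2 = (-4383/35)**2 = 19210689/1225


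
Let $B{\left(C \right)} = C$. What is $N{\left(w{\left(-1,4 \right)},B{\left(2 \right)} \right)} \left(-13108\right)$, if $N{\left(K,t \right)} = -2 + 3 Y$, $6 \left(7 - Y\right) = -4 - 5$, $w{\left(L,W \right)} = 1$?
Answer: $-308038$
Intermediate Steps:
$Y = \frac{17}{2}$ ($Y = 7 - \frac{-4 - 5}{6} = 7 - - \frac{3}{2} = 7 + \frac{3}{2} = \frac{17}{2} \approx 8.5$)
$N{\left(K,t \right)} = \frac{47}{2}$ ($N{\left(K,t \right)} = -2 + 3 \cdot \frac{17}{2} = -2 + \frac{51}{2} = \frac{47}{2}$)
$N{\left(w{\left(-1,4 \right)},B{\left(2 \right)} \right)} \left(-13108\right) = \frac{47}{2} \left(-13108\right) = -308038$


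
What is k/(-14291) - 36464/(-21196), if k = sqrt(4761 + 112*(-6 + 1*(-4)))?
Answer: 9116/5299 - sqrt(3641)/14291 ≈ 1.7161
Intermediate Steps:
k = sqrt(3641) (k = sqrt(4761 + 112*(-6 - 4)) = sqrt(4761 + 112*(-10)) = sqrt(4761 - 1120) = sqrt(3641) ≈ 60.341)
k/(-14291) - 36464/(-21196) = sqrt(3641)/(-14291) - 36464/(-21196) = sqrt(3641)*(-1/14291) - 36464*(-1/21196) = -sqrt(3641)/14291 + 9116/5299 = 9116/5299 - sqrt(3641)/14291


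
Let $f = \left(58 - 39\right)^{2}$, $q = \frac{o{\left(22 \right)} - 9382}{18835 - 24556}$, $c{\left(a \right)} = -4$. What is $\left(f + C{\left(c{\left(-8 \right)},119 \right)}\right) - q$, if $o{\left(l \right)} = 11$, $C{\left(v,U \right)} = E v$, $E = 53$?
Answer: $\frac{843058}{5721} \approx 147.36$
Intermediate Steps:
$C{\left(v,U \right)} = 53 v$
$q = \frac{9371}{5721}$ ($q = \frac{11 - 9382}{18835 - 24556} = - \frac{9371}{-5721} = \left(-9371\right) \left(- \frac{1}{5721}\right) = \frac{9371}{5721} \approx 1.638$)
$f = 361$ ($f = 19^{2} = 361$)
$\left(f + C{\left(c{\left(-8 \right)},119 \right)}\right) - q = \left(361 + 53 \left(-4\right)\right) - \frac{9371}{5721} = \left(361 - 212\right) - \frac{9371}{5721} = 149 - \frac{9371}{5721} = \frac{843058}{5721}$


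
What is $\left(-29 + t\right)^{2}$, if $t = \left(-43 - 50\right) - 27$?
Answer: $22201$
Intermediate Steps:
$t = -120$ ($t = -93 - 27 = -120$)
$\left(-29 + t\right)^{2} = \left(-29 - 120\right)^{2} = \left(-149\right)^{2} = 22201$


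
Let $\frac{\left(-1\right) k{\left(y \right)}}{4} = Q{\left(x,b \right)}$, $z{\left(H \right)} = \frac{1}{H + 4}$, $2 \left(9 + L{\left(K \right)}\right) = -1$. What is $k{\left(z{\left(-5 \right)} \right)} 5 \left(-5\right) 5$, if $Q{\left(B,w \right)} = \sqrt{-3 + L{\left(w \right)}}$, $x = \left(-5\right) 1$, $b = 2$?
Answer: $1250 i \sqrt{2} \approx 1767.8 i$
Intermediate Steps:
$L{\left(K \right)} = - \frac{19}{2}$ ($L{\left(K \right)} = -9 + \frac{1}{2} \left(-1\right) = -9 - \frac{1}{2} = - \frac{19}{2}$)
$x = -5$
$z{\left(H \right)} = \frac{1}{4 + H}$
$Q{\left(B,w \right)} = \frac{5 i \sqrt{2}}{2}$ ($Q{\left(B,w \right)} = \sqrt{-3 - \frac{19}{2}} = \sqrt{- \frac{25}{2}} = \frac{5 i \sqrt{2}}{2}$)
$k{\left(y \right)} = - 10 i \sqrt{2}$ ($k{\left(y \right)} = - 4 \frac{5 i \sqrt{2}}{2} = - 10 i \sqrt{2}$)
$k{\left(z{\left(-5 \right)} \right)} 5 \left(-5\right) 5 = - 10 i \sqrt{2} \cdot 5 \left(-5\right) 5 = - 10 i \sqrt{2} \left(\left(-25\right) 5\right) = - 10 i \sqrt{2} \left(-125\right) = 1250 i \sqrt{2}$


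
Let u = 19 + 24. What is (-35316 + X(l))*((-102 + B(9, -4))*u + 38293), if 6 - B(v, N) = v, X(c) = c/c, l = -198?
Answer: -1192870070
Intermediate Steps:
X(c) = 1
B(v, N) = 6 - v
u = 43
(-35316 + X(l))*((-102 + B(9, -4))*u + 38293) = (-35316 + 1)*((-102 + (6 - 1*9))*43 + 38293) = -35315*((-102 + (6 - 9))*43 + 38293) = -35315*((-102 - 3)*43 + 38293) = -35315*(-105*43 + 38293) = -35315*(-4515 + 38293) = -35315*33778 = -1192870070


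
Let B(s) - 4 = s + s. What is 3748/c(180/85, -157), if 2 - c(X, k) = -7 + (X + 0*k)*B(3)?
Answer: -63716/207 ≈ -307.81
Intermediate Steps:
B(s) = 4 + 2*s (B(s) = 4 + (s + s) = 4 + 2*s)
c(X, k) = 9 - 10*X (c(X, k) = 2 - (-7 + (X + 0*k)*(4 + 2*3)) = 2 - (-7 + (X + 0)*(4 + 6)) = 2 - (-7 + X*10) = 2 - (-7 + 10*X) = 2 + (7 - 10*X) = 9 - 10*X)
3748/c(180/85, -157) = 3748/(9 - 1800/85) = 3748/(9 - 10*36/17) = 3748/(9 - 360/17) = 3748/(-207/17) = 3748*(-17/207) = -63716/207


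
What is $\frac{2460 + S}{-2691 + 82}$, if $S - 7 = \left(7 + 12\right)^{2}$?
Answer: $- \frac{2828}{2609} \approx -1.0839$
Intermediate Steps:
$S = 368$ ($S = 7 + \left(7 + 12\right)^{2} = 7 + 19^{2} = 7 + 361 = 368$)
$\frac{2460 + S}{-2691 + 82} = \frac{2460 + 368}{-2691 + 82} = \frac{2828}{-2609} = 2828 \left(- \frac{1}{2609}\right) = - \frac{2828}{2609}$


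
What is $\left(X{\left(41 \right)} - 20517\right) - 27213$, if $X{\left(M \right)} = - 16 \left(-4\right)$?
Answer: $-47666$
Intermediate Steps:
$X{\left(M \right)} = 64$ ($X{\left(M \right)} = \left(-1\right) \left(-64\right) = 64$)
$\left(X{\left(41 \right)} - 20517\right) - 27213 = \left(64 - 20517\right) - 27213 = -20453 - 27213 = -47666$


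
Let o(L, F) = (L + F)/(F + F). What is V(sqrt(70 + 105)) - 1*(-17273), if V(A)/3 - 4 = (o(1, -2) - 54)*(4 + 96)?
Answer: 1160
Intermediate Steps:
o(L, F) = (F + L)/(2*F) (o(L, F) = (F + L)/((2*F)) = (F + L)*(1/(2*F)) = (F + L)/(2*F))
V(A) = -16113 (V(A) = 12 + 3*(((1/2)*(-2 + 1)/(-2) - 54)*(4 + 96)) = 12 + 3*(((1/2)*(-1/2)*(-1) - 54)*100) = 12 + 3*((1/4 - 54)*100) = 12 + 3*(-215/4*100) = 12 + 3*(-5375) = 12 - 16125 = -16113)
V(sqrt(70 + 105)) - 1*(-17273) = -16113 - 1*(-17273) = -16113 + 17273 = 1160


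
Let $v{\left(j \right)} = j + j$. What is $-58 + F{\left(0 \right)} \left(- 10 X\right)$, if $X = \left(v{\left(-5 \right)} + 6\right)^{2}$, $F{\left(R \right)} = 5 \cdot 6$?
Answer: $-4858$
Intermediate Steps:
$F{\left(R \right)} = 30$
$v{\left(j \right)} = 2 j$
$X = 16$ ($X = \left(2 \left(-5\right) + 6\right)^{2} = \left(-10 + 6\right)^{2} = \left(-4\right)^{2} = 16$)
$-58 + F{\left(0 \right)} \left(- 10 X\right) = -58 + 30 \left(\left(-10\right) 16\right) = -58 + 30 \left(-160\right) = -58 - 4800 = -4858$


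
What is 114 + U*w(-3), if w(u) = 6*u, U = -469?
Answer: 8556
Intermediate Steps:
114 + U*w(-3) = 114 - 2814*(-3) = 114 - 469*(-18) = 114 + 8442 = 8556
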